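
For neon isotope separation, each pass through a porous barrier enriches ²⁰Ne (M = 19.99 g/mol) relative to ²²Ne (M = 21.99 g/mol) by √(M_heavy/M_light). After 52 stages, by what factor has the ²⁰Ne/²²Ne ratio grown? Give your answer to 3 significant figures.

11.9

Overall factor = α^52 with α = √(21.99/19.99), i.e. (21.99/19.99)^(52/2).
= 1.10005^26 = 11.9.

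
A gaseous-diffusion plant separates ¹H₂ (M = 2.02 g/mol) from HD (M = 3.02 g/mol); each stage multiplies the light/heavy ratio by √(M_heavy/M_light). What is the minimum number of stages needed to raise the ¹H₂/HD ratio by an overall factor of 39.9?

With α = √(3.02/2.02) per stage, ln α = ½ ln(1.49505) = 0.2011.
Need α^N ≥ 39.9 ⇒ N ≥ ln(39.9) / ln α = 3.686 / 0.2011 = 18.33.
Minimum whole number of stages: N = 19.

19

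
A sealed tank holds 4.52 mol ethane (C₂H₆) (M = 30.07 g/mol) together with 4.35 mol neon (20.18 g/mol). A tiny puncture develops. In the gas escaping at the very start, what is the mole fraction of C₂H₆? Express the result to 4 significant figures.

0.4598

Effusion rate of each component ∝ n_i/√M_i (partial pressure × 1/√M).
So x_C₂H₆ in the escaping gas = (n_C₂H₆/√M_C₂H₆) / Σ(n_i/√M_i)
= (4.52/√30.07) / (4.52/√30.07 + 4.35/√20.18) = 0.8243/(0.8243 + 0.9683) = 0.4598.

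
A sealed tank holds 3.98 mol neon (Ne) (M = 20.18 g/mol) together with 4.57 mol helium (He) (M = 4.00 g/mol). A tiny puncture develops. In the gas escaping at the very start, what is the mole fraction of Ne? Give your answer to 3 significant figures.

0.279

Rate_i ∝ x_i/√M_i (Graham's law weighted by mole fraction), so the effusate composition follows n_i/√M_i.
So x_Ne in the escaping gas = (n_Ne/√M_Ne) / Σ(n_i/√M_i)
= (3.98/√20.18) / (3.98/√20.18 + 4.57/√4.00) = 0.8860/(0.8860 + 2.285) = 0.279.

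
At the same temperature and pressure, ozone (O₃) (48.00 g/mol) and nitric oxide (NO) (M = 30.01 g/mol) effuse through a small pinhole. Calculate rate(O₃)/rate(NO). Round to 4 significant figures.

0.7907

Since effusion rate ∝ 1/√M, rate_O₃/rate_NO = √(M_NO/M_O₃) = √(30.01/48.00) = √0.6252 = 0.7907.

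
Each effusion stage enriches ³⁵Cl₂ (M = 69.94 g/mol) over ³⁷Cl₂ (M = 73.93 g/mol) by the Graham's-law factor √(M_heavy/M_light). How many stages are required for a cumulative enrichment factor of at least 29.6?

Single-stage factor α = √(73.93/69.94), so ln α = ½ ln(1.05705) = 0.02774.
Need α^N ≥ 29.6 ⇒ N ≥ ln(29.6) / ln α = 3.388 / 0.02774 = 122.12.
Rounding up, N = 123 stages.

123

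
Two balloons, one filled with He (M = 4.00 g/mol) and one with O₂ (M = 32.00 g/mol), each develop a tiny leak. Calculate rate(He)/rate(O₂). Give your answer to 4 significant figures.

By Graham's law, rate_He/rate_O₂ = √(M_O₂/M_He) = √(32.00/4.00) = √8.000 = 2.828.

2.828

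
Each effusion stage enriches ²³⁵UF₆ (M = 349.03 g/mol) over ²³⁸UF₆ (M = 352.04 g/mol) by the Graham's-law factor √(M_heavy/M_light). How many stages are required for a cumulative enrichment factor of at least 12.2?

583

With α = √(352.04/349.03) per stage, ln α = ½ ln(1.00862) = 0.004293.
Need α^N ≥ 12.2 ⇒ N ≥ ln(12.2) / ln α = 2.501 / 0.004293 = 582.61.
Rounding up, N = 583 stages.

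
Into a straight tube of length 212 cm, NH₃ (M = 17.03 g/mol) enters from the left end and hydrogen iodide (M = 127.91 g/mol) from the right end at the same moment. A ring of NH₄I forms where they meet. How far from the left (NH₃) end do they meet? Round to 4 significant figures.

The fronts meet when d_NH₃ + d_HI = L with d_NH₃/d_HI = √(M_HI/M_NH₃) (Graham's law). Here √(M_HI/M_NH₃) = √(127.91/17.03) = 2.741.
With d_NH₃ + d_HI = 212 cm, d_HI = 212/(1 + 2.741) = 56.68 cm.
d_NH₃ = 212 − 56.68 = 155.3 cm.

155.3 cm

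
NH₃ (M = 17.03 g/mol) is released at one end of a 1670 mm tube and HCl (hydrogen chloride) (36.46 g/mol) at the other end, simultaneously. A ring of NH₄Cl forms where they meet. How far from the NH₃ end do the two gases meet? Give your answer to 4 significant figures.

992.0 mm

The fronts meet when d_NH₃ + d_HCl = L with d_NH₃/d_HCl = √(M_HCl/M_NH₃) (Graham's law). Here √(M_HCl/M_NH₃) = √(36.46/17.03) = 1.463.
With d_NH₃ + d_HCl = 1670 mm, d_HCl = 1670/(1 + 1.463) = 678.0 mm.
d_NH₃ = 1670 − 678.0 = 992.0 mm.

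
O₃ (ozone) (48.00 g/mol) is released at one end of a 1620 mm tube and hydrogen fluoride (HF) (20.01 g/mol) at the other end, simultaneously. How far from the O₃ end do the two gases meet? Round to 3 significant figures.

The fronts meet when d_O₃ + d_HF = L with d_O₃/d_HF = √(M_HF/M_O₃) (Graham's law). Here √(M_HF/M_O₃) = √(20.01/48.00) = 0.6457.
With d_O₃ + d_HF = 1620 mm, d_HF = 1620/(1 + 0.6457) = 984.4 mm.
d_O₃ = 1620 − 984.4 = 636 mm.

636 mm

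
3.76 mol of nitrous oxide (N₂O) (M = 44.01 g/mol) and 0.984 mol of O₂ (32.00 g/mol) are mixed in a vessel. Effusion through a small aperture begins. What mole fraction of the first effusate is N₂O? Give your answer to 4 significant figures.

0.7652

The effusion rate of species i is ∝ p_i/√M_i ∝ n_i/√M_i.
x_N₂O(eff) = (n_N₂O/√M_N₂O) / (n_N₂O/√M_N₂O + n_O₂/√M_O₂)
= (3.76/√44.01) / (3.76/√44.01 + 0.984/√32.00) = 0.5668/(0.5668 + 0.1739) = 0.7652.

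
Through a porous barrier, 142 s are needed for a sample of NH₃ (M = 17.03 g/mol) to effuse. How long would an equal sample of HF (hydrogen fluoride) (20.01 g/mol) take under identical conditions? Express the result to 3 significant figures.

154 s

From Graham's law, t_HF/t_NH₃ = √(M_HF/M_NH₃) = √(20.01/17.03) = √1.175 = 1.084.
So the time for HF is 142 × 1.084 = 154 s.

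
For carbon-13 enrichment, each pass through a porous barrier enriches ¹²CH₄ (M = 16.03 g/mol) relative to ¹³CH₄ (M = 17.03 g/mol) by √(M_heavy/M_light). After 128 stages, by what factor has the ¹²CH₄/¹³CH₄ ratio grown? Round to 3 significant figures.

Each stage multiplies the ratio by α = √(17.03/16.03), so after 128 stages the overall factor is α^128 = (17.03/16.03)^(128/2).
= 1.06238^64 = 48.1.

48.1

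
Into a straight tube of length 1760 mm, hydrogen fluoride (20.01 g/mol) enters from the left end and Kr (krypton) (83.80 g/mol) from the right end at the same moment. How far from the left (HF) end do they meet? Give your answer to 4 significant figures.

1182 mm

Distances travelled in equal time are proportional to diffusion rates, so d_HF/d_Kr = √(M_Kr/M_HF) = √(83.80/20.01) = 2.046.
With d_HF + d_Kr = 1760 mm, d_Kr = 1760/(1 + 2.046) = 577.7 mm.
d_HF = 1760 − 577.7 = 1182 mm.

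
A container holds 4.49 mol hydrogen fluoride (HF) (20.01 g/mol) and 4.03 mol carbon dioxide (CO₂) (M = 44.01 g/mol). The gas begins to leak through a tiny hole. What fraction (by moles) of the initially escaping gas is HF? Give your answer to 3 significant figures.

0.623

Each component's effusion rate ∝ (its partial pressure)·(1/√M) ∝ n_i/√M_i.
So x_HF in the escaping gas = (n_HF/√M_HF) / Σ(n_i/√M_i)
= (4.49/√20.01) / (4.49/√20.01 + 4.03/√44.01) = 1.004/(1.004 + 0.6075) = 0.623.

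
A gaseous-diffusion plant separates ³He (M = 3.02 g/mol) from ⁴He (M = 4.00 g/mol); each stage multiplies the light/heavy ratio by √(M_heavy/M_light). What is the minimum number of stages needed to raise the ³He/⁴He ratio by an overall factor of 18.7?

Single-stage factor α = √(4.00/3.02), so ln α = ½ ln(1.32450) = 0.1405.
Need α^N ≥ 18.7 ⇒ N ≥ ln(18.7) / ln α = 2.929 / 0.1405 = 20.84.
Rounding up, N = 21 stages.

21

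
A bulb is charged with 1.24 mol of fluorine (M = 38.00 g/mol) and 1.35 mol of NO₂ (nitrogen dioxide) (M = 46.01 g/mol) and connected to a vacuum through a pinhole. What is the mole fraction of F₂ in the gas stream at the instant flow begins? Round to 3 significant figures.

0.503

The effusion rate of species i is ∝ p_i/√M_i ∝ n_i/√M_i.
x_F₂(eff) = (n_F₂/√M_F₂) / (n_F₂/√M_F₂ + n_NO₂/√M_NO₂)
= (1.24/√38.00) / (1.24/√38.00 + 1.35/√46.01) = 0.2012/(0.2012 + 0.1990) = 0.503.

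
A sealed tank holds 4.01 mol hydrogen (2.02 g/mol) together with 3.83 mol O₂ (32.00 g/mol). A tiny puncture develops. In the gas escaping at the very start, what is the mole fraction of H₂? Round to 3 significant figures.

Each component's effusion rate ∝ (its partial pressure)·(1/√M) ∝ n_i/√M_i.
Mole fraction of H₂ in the effusate = (n_H₂/√M_H₂) / (n_H₂/√M_H₂ + n_O₂/√M_O₂)
= (4.01/√2.02) / (4.01/√2.02 + 3.83/√32.00) = 2.821/(2.821 + 0.6771) = 0.806.

0.806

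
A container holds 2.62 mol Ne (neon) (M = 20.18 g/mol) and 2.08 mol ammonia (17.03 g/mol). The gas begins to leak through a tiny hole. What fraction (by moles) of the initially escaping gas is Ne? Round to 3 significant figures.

0.536

Each component's effusion rate ∝ (its partial pressure)·(1/√M) ∝ n_i/√M_i.
So x_Ne in the escaping gas = (n_Ne/√M_Ne) / Σ(n_i/√M_i)
= (2.62/√20.18) / (2.62/√20.18 + 2.08/√17.03) = 0.5832/(0.5832 + 0.5040) = 0.536.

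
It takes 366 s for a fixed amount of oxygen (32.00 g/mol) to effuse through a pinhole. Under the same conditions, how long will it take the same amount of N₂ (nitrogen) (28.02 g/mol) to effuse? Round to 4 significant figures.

342.5 s

Graham's law gives t_N₂/t_O₂ = √(M_N₂/M_O₂) = √(28.02/32.00) = √0.8756 = 0.9357.
So the time for N₂ is 366 × 0.9357 = 342.5 s.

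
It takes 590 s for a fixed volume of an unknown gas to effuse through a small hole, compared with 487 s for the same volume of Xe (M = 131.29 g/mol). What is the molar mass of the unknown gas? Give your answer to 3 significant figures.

Using Graham's law: t_X/t_Xe = √(M_X/M_Xe).
590/487 = 1.211 = √(M_X/131.29)
M_X = 131.29 × 1.211² = 131.29 × 1.468 = 193 g/mol

193 g/mol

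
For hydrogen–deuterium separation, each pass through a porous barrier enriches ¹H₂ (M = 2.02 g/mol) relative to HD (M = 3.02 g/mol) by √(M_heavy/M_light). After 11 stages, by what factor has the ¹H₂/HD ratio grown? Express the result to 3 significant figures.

9.13

Overall factor = α^11 with α = √(3.02/2.02), i.e. (3.02/2.02)^(11/2).
= 1.49505^(11/2) = 9.13.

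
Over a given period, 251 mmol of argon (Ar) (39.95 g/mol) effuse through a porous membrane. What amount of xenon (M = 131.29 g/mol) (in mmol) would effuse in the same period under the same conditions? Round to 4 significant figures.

By Graham's law, rate_Xe/rate_Ar = √(M_Ar/M_Xe) = √(39.95/131.29) = √0.3043 = 0.5516.
So the amount for Xe is 251 × 0.5516 = 138.5 mmol.

138.5 mmol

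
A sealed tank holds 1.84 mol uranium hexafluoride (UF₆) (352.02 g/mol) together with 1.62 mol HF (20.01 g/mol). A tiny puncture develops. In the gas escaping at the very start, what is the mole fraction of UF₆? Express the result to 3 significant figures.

Effusion rate of each component ∝ n_i/√M_i (partial pressure × 1/√M).
So x_UF₆ in the escaping gas = (n_UF₆/√M_UF₆) / Σ(n_i/√M_i)
= (1.84/√352.02) / (1.84/√352.02 + 1.62/√20.01) = 0.09807/(0.09807 + 0.3622) = 0.213.

0.213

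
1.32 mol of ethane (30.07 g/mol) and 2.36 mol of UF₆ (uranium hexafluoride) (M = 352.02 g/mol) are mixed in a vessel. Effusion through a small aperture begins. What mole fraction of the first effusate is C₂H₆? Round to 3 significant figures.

0.657

Effusion rate of each component ∝ n_i/√M_i (partial pressure × 1/√M).
x_C₂H₆(eff) = (n_C₂H₆/√M_C₂H₆) / (n_C₂H₆/√M_C₂H₆ + n_UF₆/√M_UF₆)
= (1.32/√30.07) / (1.32/√30.07 + 2.36/√352.02) = 0.2407/(0.2407 + 0.1258) = 0.657.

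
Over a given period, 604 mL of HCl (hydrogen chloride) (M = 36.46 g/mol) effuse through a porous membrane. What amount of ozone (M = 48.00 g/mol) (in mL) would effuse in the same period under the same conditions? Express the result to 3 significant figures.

526 mL

From Graham's law, rate_O₃/rate_HCl = √(M_HCl/M_O₃) = √(36.46/48.00) = √0.7596 = 0.8715.
So the volume for O₃ is 604 × 0.8715 = 526 mL.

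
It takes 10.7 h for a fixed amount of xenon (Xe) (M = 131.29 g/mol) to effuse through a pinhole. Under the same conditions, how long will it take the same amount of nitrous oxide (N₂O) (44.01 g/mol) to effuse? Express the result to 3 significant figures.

6.20 h

Graham's law gives t_N₂O/t_Xe = √(M_N₂O/M_Xe) = √(44.01/131.29) = √0.3352 = 0.5790.
So the time for N₂O is 10.7 × 0.5790 = 6.20 h.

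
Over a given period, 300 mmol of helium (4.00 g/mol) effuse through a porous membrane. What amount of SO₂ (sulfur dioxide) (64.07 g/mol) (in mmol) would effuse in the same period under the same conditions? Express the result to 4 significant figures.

74.96 mmol

By Graham's law, rate_SO₂/rate_He = √(M_He/M_SO₂) = √(4.00/64.07) = √0.06243 = 0.2499.
So the amount for SO₂ is 300 × 0.2499 = 74.96 mmol.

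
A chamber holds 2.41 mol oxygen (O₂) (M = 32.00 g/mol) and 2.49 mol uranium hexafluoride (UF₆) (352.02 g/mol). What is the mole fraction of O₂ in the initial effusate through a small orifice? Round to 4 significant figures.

0.7625

Rate_i ∝ x_i/√M_i (Graham's law weighted by mole fraction), so the effusate composition follows n_i/√M_i.
So x_O₂ in the escaping gas = (n_O₂/√M_O₂) / Σ(n_i/√M_i)
= (2.41/√32.00) / (2.41/√32.00 + 2.49/√352.02) = 0.4260/(0.4260 + 0.1327) = 0.7625.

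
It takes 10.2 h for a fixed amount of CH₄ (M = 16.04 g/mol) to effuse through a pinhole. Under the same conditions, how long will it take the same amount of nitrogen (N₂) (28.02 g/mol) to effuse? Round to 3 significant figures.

Graham's law gives t_N₂/t_CH₄ = √(M_N₂/M_CH₄) = √(28.02/16.04) = √1.747 = 1.322.
So the time for N₂ is 10.2 × 1.322 = 13.5 h.

13.5 h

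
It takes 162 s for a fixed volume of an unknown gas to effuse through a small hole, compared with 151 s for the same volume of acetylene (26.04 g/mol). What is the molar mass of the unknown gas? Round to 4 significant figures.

29.97 g/mol

From Graham's law, t_X/t_C₂H₂ = √(M_X/M_C₂H₂).
162/151 = 1.073 = √(M_X/26.04)
M_X = 26.04 × 1.073² = 26.04 × 1.151 = 29.97 g/mol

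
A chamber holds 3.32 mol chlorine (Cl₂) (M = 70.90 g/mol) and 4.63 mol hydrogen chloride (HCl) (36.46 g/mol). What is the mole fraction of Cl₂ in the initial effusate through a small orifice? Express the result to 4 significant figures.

Each component's effusion rate ∝ (its partial pressure)·(1/√M) ∝ n_i/√M_i.
So x_Cl₂ in the escaping gas = (n_Cl₂/√M_Cl₂) / Σ(n_i/√M_i)
= (3.32/√70.90) / (3.32/√70.90 + 4.63/√36.46) = 0.3943/(0.3943 + 0.7668) = 0.3396.

0.3396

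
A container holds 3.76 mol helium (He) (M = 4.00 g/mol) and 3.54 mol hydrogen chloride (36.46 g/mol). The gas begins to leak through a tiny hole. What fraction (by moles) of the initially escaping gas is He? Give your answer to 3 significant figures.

The effusion rate of species i is ∝ p_i/√M_i ∝ n_i/√M_i.
x_He(eff) = (n_He/√M_He) / (n_He/√M_He + n_HCl/√M_HCl)
= (3.76/√4.00) / (3.76/√4.00 + 3.54/√36.46) = 1.880/(1.880 + 0.5863) = 0.762.

0.762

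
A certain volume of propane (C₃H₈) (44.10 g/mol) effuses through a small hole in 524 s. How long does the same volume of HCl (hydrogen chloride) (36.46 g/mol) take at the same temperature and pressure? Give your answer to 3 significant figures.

From Graham's law, t_HCl/t_C₃H₈ = √(M_HCl/M_C₃H₈) = √(36.46/44.10) = √0.8268 = 0.9093.
So the time for HCl is 524 × 0.9093 = 476 s.

476 s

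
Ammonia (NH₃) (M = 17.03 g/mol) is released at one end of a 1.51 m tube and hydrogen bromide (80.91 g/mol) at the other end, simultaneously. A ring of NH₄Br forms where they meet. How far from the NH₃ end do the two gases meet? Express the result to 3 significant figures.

1.04 m

In equal time, each gas travels a distance ∝ its rate ∝ 1/√M, so d_NH₃/d_HBr = √(M_HBr/M_NH₃) = √(80.91/17.03) = 2.180.
With d_NH₃ + d_HBr = 1.51 m, d_HBr = 1.51/(1 + 2.180) = 0.4749 m.
d_NH₃ = 1.51 − 0.4749 = 1.04 m.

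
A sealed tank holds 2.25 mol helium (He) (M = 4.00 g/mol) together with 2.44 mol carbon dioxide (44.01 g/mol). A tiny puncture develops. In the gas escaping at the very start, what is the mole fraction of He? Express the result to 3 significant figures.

0.754

Each component's effusion rate ∝ (its partial pressure)·(1/√M) ∝ n_i/√M_i.
So x_He in the escaping gas = (n_He/√M_He) / Σ(n_i/√M_i)
= (2.25/√4.00) / (2.25/√4.00 + 2.44/√44.01) = 1.125/(1.125 + 0.3678) = 0.754.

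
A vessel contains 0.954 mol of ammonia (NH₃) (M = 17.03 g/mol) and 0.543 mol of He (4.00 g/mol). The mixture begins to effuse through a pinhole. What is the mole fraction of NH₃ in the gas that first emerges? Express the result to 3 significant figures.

0.460

Rate_i ∝ x_i/√M_i (Graham's law weighted by mole fraction), so the effusate composition follows n_i/√M_i.
Mole fraction of NH₃ in the effusate = (n_NH₃/√M_NH₃) / (n_NH₃/√M_NH₃ + n_He/√M_He)
= (0.954/√17.03) / (0.954/√17.03 + 0.543/√4.00) = 0.2312/(0.2312 + 0.2715) = 0.460.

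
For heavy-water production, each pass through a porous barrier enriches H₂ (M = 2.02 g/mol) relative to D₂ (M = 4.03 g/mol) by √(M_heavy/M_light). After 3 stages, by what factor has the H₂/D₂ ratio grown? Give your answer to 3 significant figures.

2.82

The single-stage factor is √(M_heavy/M_light), so 3 stages give [√(4.03/2.02)]^3 = (4.03/2.02)^(3/2).
= 1.99505^(3/2) = 2.82.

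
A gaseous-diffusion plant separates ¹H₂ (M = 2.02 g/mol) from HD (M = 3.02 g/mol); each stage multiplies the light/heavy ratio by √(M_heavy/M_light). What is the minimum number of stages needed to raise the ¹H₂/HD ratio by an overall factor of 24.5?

With α = √(3.02/2.02) per stage, ln α = ½ ln(1.49505) = 0.2011.
Need α^N ≥ 24.5 ⇒ N ≥ ln(24.5) / ln α = 3.199 / 0.2011 = 15.91.
So at least 16 stages are needed.

16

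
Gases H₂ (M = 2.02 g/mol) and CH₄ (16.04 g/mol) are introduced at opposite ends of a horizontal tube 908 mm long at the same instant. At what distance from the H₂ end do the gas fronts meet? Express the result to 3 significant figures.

670 mm

Distances travelled in equal time are proportional to diffusion rates, so d_H₂/d_CH₄ = √(M_CH₄/M_H₂) = √(16.04/2.02) = 2.818.
With d_H₂ + d_CH₄ = 908 mm, d_CH₄ = 908/(1 + 2.818) = 237.8 mm.
d_H₂ = 908 − 237.8 = 670 mm.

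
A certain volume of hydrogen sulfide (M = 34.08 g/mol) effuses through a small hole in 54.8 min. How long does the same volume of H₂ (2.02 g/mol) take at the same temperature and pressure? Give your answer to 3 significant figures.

Graham's law gives t_H₂/t_H₂S = √(M_H₂/M_H₂S) = √(2.02/34.08) = √0.05927 = 0.2435.
So the time for H₂ is 54.8 × 0.2435 = 13.3 min.

13.3 min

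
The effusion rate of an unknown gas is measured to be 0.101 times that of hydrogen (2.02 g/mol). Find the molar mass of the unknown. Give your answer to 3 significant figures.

From Graham's law, rate_X/rate_H₂ = √(M_H₂/M_X).
0.101 = √(2.02/M_X)
M_X = 2.02 / 0.101² = 2.02 / 0.01020 = 198 g/mol

198 g/mol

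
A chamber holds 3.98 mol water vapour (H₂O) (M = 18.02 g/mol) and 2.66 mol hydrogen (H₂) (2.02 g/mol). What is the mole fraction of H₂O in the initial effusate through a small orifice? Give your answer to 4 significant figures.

Each component's effusion rate ∝ (its partial pressure)·(1/√M) ∝ n_i/√M_i.
So x_H₂O in the escaping gas = (n_H₂O/√M_H₂O) / Σ(n_i/√M_i)
= (3.98/√18.02) / (3.98/√18.02 + 2.66/√2.02) = 0.9376/(0.9376 + 1.872) = 0.3338.

0.3338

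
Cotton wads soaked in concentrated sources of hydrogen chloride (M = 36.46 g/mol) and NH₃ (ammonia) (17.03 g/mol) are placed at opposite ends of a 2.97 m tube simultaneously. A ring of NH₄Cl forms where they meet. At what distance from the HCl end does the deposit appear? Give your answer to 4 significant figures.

Graham's law gives d_HCl/d_NH₃ = rate_HCl/rate_NH₃ = √(M_NH₃/M_HCl) = √(17.03/36.46) = 0.6834.
With d_HCl + d_NH₃ = 2.97 m, d_NH₃ = 2.97/(1 + 0.6834) = 1.764 m.
d_HCl = 2.97 − 1.764 = 1.206 m.

1.206 m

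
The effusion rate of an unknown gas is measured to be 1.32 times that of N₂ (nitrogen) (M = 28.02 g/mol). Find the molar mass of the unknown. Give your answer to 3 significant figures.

16.1 g/mol

Using Graham's law: rate_X/rate_N₂ = √(M_N₂/M_X).
1.32 = √(28.02/M_X)
M_X = 28.02 / 1.32² = 28.02 / 1.742 = 16.1 g/mol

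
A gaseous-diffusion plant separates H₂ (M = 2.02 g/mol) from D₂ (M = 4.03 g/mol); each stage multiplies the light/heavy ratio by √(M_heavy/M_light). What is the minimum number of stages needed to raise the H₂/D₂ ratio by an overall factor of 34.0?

11

Single-stage factor α = √(4.03/2.02), so ln α = ½ ln(1.99505) = 0.3453.
Need α^N ≥ 34.0 ⇒ N ≥ ln(34.0) / ln α = 3.526 / 0.3453 = 10.21.
Minimum whole number of stages: N = 11.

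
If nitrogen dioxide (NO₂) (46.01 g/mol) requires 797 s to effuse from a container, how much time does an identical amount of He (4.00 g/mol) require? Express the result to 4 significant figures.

Graham's law gives t_He/t_NO₂ = √(M_He/M_NO₂) = √(4.00/46.01) = √0.08694 = 0.2949.
So the time for He is 797 × 0.2949 = 235.0 s.

235.0 s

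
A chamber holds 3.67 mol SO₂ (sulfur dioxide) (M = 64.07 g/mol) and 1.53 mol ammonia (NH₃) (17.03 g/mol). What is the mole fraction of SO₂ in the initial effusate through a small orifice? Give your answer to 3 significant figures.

Each component's effusion rate ∝ (its partial pressure)·(1/√M) ∝ n_i/√M_i.
So x_SO₂ in the escaping gas = (n_SO₂/√M_SO₂) / Σ(n_i/√M_i)
= (3.67/√64.07) / (3.67/√64.07 + 1.53/√17.03) = 0.4585/(0.4585 + 0.3708) = 0.553.

0.553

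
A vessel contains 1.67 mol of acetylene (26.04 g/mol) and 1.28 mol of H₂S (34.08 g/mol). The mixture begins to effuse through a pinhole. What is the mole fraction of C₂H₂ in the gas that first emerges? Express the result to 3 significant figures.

The effusion rate of species i is ∝ p_i/√M_i ∝ n_i/√M_i.
Mole fraction of C₂H₂ in the effusate = (n_C₂H₂/√M_C₂H₂) / (n_C₂H₂/√M_C₂H₂ + n_H₂S/√M_H₂S)
= (1.67/√26.04) / (1.67/√26.04 + 1.28/√34.08) = 0.3273/(0.3273 + 0.2193) = 0.599.

0.599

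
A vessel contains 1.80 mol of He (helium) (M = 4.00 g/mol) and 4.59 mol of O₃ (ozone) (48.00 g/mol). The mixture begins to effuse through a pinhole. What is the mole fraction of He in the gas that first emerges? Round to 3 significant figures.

0.576

Each component's effusion rate ∝ (its partial pressure)·(1/√M) ∝ n_i/√M_i.
So x_He in the escaping gas = (n_He/√M_He) / Σ(n_i/√M_i)
= (1.80/√4.00) / (1.80/√4.00 + 4.59/√48.00) = 0.9000/(0.9000 + 0.6625) = 0.576.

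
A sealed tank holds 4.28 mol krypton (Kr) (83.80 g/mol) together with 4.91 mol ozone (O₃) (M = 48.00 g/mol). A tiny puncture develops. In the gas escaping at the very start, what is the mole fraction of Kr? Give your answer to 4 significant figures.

0.3975

Effusion rate of each component ∝ n_i/√M_i (partial pressure × 1/√M).
So x_Kr in the escaping gas = (n_Kr/√M_Kr) / Σ(n_i/√M_i)
= (4.28/√83.80) / (4.28/√83.80 + 4.91/√48.00) = 0.4675/(0.4675 + 0.7087) = 0.3975.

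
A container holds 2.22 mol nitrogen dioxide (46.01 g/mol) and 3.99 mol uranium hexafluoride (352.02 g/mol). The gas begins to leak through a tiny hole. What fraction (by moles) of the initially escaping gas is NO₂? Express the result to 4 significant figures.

Effusion rate of each component ∝ n_i/√M_i (partial pressure × 1/√M).
x_NO₂(eff) = (n_NO₂/√M_NO₂) / (n_NO₂/√M_NO₂ + n_UF₆/√M_UF₆)
= (2.22/√46.01) / (2.22/√46.01 + 3.99/√352.02) = 0.3273/(0.3273 + 0.2127) = 0.6061.

0.6061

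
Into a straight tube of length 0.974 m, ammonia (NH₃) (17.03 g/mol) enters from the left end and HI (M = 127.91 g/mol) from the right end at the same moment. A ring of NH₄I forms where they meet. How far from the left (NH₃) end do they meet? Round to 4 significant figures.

In equal time, each gas travels a distance ∝ its rate ∝ 1/√M, so d_NH₃/d_HI = √(M_HI/M_NH₃) = √(127.91/17.03) = 2.741.
With d_NH₃ + d_HI = 0.974 m, d_HI = 0.974/(1 + 2.741) = 0.2604 m.
d_NH₃ = 0.974 − 0.2604 = 0.7136 m.

0.7136 m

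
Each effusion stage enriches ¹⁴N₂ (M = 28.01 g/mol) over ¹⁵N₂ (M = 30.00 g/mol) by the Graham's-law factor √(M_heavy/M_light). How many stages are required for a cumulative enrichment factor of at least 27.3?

97

With α = √(30.00/28.01) per stage, ln α = ½ ln(1.07105) = 0.03432.
Need α^N ≥ 27.3 ⇒ N ≥ ln(27.3) / ln α = 3.307 / 0.03432 = 96.36.
Rounding up, N = 97 stages.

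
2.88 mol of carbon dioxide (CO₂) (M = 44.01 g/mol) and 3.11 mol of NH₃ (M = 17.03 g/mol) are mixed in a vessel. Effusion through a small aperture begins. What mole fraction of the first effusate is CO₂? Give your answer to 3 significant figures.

The effusion rate of species i is ∝ p_i/√M_i ∝ n_i/√M_i.
Mole fraction of CO₂ in the effusate = (n_CO₂/√M_CO₂) / (n_CO₂/√M_CO₂ + n_NH₃/√M_NH₃)
= (2.88/√44.01) / (2.88/√44.01 + 3.11/√17.03) = 0.4341/(0.4341 + 0.7536) = 0.366.

0.366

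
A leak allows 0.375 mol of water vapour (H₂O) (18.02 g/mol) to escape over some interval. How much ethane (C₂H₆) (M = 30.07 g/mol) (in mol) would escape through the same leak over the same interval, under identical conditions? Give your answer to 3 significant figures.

0.290 mol

From Graham's law, rate_C₂H₆/rate_H₂O = √(M_H₂O/M_C₂H₆) = √(18.02/30.07) = √0.5993 = 0.7741.
So the amount for C₂H₆ is 0.375 × 0.7741 = 0.290 mol.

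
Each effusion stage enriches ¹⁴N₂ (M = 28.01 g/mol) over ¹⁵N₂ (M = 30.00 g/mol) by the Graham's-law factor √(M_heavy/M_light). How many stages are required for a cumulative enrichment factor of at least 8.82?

Per stage α = (30.00/28.01)^(1/2) = 1.07105^0.5, giving ln α = 0.03432.
Need α^N ≥ 8.82 ⇒ N ≥ ln(8.82) / ln α = 2.177 / 0.03432 = 63.44.
Minimum whole number of stages: N = 64.

64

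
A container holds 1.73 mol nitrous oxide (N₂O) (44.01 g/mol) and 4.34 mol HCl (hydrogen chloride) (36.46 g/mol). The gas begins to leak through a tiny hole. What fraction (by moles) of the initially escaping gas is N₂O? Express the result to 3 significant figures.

Effusion rate of each component ∝ n_i/√M_i (partial pressure × 1/√M).
So x_N₂O in the escaping gas = (n_N₂O/√M_N₂O) / Σ(n_i/√M_i)
= (1.73/√44.01) / (1.73/√44.01 + 4.34/√36.46) = 0.2608/(0.2608 + 0.7188) = 0.266.

0.266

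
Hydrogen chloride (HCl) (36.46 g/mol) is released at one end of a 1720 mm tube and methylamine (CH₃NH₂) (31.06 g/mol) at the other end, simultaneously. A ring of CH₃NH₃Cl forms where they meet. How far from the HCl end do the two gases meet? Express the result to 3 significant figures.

Graham's law gives d_HCl/d_CH₃NH₂ = rate_HCl/rate_CH₃NH₂ = √(M_CH₃NH₂/M_HCl) = √(31.06/36.46) = 0.9230.
With d_HCl + d_CH₃NH₂ = 1720 mm, d_CH₃NH₂ = 1720/(1 + 0.9230) = 894.4 mm.
d_HCl = 1720 − 894.4 = 826 mm.

826 mm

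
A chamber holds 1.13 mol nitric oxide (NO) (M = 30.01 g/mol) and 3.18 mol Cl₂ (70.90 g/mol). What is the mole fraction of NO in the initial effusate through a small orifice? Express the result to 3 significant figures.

Each component's effusion rate ∝ (its partial pressure)·(1/√M) ∝ n_i/√M_i.
x_NO(eff) = (n_NO/√M_NO) / (n_NO/√M_NO + n_Cl₂/√M_Cl₂)
= (1.13/√30.01) / (1.13/√30.01 + 3.18/√70.90) = 0.2063/(0.2063 + 0.3777) = 0.353.

0.353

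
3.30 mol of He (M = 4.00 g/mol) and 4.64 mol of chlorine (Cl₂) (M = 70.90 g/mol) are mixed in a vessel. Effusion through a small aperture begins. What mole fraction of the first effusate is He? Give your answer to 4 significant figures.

Effusion rate of each component ∝ n_i/√M_i (partial pressure × 1/√M).
Mole fraction of He in the effusate = (n_He/√M_He) / (n_He/√M_He + n_Cl₂/√M_Cl₂)
= (3.30/√4.00) / (3.30/√4.00 + 4.64/√70.90) = 1.650/(1.650 + 0.5511) = 0.7496.

0.7496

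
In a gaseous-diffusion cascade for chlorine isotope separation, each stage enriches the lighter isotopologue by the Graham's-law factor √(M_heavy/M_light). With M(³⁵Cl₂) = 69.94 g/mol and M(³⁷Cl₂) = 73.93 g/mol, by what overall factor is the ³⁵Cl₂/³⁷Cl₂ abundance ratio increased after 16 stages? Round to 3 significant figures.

Each stage multiplies the ratio by α = √(73.93/69.94), so after 16 stages the overall factor is α^16 = (73.93/69.94)^(16/2).
= 1.05705^8 = 1.56.

1.56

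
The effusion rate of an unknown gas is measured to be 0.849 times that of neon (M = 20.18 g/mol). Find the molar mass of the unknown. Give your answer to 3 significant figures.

28.0 g/mol

Using Graham's law: rate_X/rate_Ne = √(M_Ne/M_X).
0.849 = √(20.18/M_X)
M_X = 20.18 / 0.849² = 20.18 / 0.7208 = 28.0 g/mol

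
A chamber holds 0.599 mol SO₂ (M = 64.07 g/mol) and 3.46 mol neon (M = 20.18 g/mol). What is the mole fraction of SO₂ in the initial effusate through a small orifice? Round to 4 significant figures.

The effusion rate of species i is ∝ p_i/√M_i ∝ n_i/√M_i.
Mole fraction of SO₂ in the effusate = (n_SO₂/√M_SO₂) / (n_SO₂/√M_SO₂ + n_Ne/√M_Ne)
= (0.599/√64.07) / (0.599/√64.07 + 3.46/√20.18) = 0.07483/(0.07483 + 0.7702) = 0.08856.

0.08856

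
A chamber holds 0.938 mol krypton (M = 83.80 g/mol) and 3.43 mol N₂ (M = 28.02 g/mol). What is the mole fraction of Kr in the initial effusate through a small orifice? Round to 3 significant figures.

0.137

The effusion rate of species i is ∝ p_i/√M_i ∝ n_i/√M_i.
So x_Kr in the escaping gas = (n_Kr/√M_Kr) / Σ(n_i/√M_i)
= (0.938/√83.80) / (0.938/√83.80 + 3.43/√28.02) = 0.1025/(0.1025 + 0.6480) = 0.137.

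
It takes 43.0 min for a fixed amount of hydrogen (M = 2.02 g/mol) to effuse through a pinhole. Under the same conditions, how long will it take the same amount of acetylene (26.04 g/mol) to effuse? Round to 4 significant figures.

154.4 min

From Graham's law, t_C₂H₂/t_H₂ = √(M_C₂H₂/M_H₂) = √(26.04/2.02) = √12.89 = 3.590.
So the time for C₂H₂ is 43.0 × 3.590 = 154.4 min.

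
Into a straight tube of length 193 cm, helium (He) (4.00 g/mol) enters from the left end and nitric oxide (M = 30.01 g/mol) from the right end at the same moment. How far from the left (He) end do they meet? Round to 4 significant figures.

The fronts meet when d_He + d_NO = L with d_He/d_NO = √(M_NO/M_He) (Graham's law). Here √(M_NO/M_He) = √(30.01/4.00) = 2.739.
With d_He + d_NO = 193 cm, d_NO = 193/(1 + 2.739) = 51.62 cm.
d_He = 193 − 51.62 = 141.4 cm.

141.4 cm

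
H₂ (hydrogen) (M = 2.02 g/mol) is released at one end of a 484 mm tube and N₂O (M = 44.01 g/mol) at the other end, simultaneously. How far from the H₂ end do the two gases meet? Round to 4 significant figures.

398.6 mm

Graham's law gives d_H₂/d_N₂O = rate_H₂/rate_N₂O = √(M_N₂O/M_H₂) = √(44.01/2.02) = 4.668.
With d_H₂ + d_N₂O = 484 mm, d_N₂O = 484/(1 + 4.668) = 85.40 mm.
d_H₂ = 484 − 85.40 = 398.6 mm.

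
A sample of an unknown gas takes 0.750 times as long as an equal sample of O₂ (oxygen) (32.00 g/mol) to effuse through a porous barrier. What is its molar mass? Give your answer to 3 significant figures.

Since effusion rate ∝ 1/√M, t_X/t_O₂ = √(M_X/M_O₂).
0.750 = √(M_X/32.00)
M_X = 32.00 × 0.750² = 32.00 × 0.5625 = 18.0 g/mol

18.0 g/mol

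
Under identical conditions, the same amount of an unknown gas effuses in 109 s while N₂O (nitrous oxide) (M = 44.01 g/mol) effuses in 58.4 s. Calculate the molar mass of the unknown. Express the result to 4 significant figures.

Using Graham's law: t_X/t_N₂O = √(M_X/M_N₂O).
109/58.4 = 1.866 = √(M_X/44.01)
M_X = 44.01 × 1.866² = 44.01 × 3.484 = 153.3 g/mol

153.3 g/mol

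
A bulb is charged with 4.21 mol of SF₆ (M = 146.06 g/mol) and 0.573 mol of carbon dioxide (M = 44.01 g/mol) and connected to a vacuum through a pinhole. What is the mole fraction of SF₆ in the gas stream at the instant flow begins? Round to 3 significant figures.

0.801

Rate_i ∝ x_i/√M_i (Graham's law weighted by mole fraction), so the effusate composition follows n_i/√M_i.
Mole fraction of SF₆ in the effusate = (n_SF₆/√M_SF₆) / (n_SF₆/√M_SF₆ + n_CO₂/√M_CO₂)
= (4.21/√146.06) / (4.21/√146.06 + 0.573/√44.01) = 0.3484/(0.3484 + 0.08637) = 0.801.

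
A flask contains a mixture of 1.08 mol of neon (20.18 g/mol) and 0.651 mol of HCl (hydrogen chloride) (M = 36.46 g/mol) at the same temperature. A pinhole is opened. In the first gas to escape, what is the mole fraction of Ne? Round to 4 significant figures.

Effusion rate of each component ∝ n_i/√M_i (partial pressure × 1/√M).
Mole fraction of Ne in the effusate = (n_Ne/√M_Ne) / (n_Ne/√M_Ne + n_HCl/√M_HCl)
= (1.08/√20.18) / (1.08/√20.18 + 0.651/√36.46) = 0.2404/(0.2404 + 0.1078) = 0.6904.

0.6904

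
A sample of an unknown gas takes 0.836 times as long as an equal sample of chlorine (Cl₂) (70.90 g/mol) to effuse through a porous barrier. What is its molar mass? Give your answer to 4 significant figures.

Since effusion rate ∝ 1/√M, t_X/t_Cl₂ = √(M_X/M_Cl₂).
0.836 = √(M_X/70.90)
M_X = 70.90 × 0.836² = 70.90 × 0.6989 = 49.55 g/mol

49.55 g/mol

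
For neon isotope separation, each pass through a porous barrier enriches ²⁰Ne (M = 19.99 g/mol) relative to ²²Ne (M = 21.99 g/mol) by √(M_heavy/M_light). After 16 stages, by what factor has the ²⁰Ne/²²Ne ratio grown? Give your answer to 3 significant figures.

The single-stage factor is √(M_heavy/M_light), so 16 stages give [√(21.99/19.99)]^16 = (21.99/19.99)^(16/2).
= 1.10005^8 = 2.14.

2.14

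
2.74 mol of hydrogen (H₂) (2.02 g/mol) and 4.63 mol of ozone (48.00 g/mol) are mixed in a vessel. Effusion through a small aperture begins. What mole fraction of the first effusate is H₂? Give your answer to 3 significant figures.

0.743

Effusion rate of each component ∝ n_i/√M_i (partial pressure × 1/√M).
So x_H₂ in the escaping gas = (n_H₂/√M_H₂) / Σ(n_i/√M_i)
= (2.74/√2.02) / (2.74/√2.02 + 4.63/√48.00) = 1.928/(1.928 + 0.6683) = 0.743.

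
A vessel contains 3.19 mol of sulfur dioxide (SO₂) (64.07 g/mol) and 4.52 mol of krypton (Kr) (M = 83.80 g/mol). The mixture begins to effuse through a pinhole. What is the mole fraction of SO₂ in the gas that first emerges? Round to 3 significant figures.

Each component's effusion rate ∝ (its partial pressure)·(1/√M) ∝ n_i/√M_i.
Mole fraction of SO₂ in the effusate = (n_SO₂/√M_SO₂) / (n_SO₂/√M_SO₂ + n_Kr/√M_Kr)
= (3.19/√64.07) / (3.19/√64.07 + 4.52/√83.80) = 0.3985/(0.3985 + 0.4938) = 0.447.

0.447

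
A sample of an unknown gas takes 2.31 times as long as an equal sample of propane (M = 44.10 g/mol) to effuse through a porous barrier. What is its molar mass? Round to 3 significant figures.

235 g/mol

Using Graham's law: t_X/t_C₃H₈ = √(M_X/M_C₃H₈).
2.31 = √(M_X/44.10)
M_X = 44.10 × 2.31² = 44.10 × 5.336 = 235 g/mol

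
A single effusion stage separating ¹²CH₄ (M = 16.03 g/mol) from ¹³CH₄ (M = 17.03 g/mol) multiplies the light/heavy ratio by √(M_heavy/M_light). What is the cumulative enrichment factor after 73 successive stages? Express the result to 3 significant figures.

9.10

After 73 stages the ratio has grown by (√(17.03/16.03))^73 = (17.03/16.03)^(73/2).
= 1.06238^(73/2) = 9.10.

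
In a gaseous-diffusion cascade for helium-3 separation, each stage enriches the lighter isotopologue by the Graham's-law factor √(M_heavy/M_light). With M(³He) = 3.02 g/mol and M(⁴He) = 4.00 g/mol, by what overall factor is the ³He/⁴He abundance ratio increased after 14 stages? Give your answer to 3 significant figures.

7.15

Each stage multiplies the ratio by α = √(4.00/3.02), so after 14 stages the overall factor is α^14 = (4.00/3.02)^(14/2).
= 1.32450^7 = 7.15.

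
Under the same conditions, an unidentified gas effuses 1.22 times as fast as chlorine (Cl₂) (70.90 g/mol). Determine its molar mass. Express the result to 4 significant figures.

47.64 g/mol

From Graham's law, rate_X/rate_Cl₂ = √(M_Cl₂/M_X).
1.22 = √(70.90/M_X)
M_X = 70.90 / 1.22² = 70.90 / 1.488 = 47.64 g/mol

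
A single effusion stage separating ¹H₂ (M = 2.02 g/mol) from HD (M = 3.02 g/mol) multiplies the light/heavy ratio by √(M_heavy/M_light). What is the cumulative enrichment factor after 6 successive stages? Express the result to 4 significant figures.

The single-stage factor is √(M_heavy/M_light), so 6 stages give [√(3.02/2.02)]^6 = (3.02/2.02)^(6/2).
= 1.49505^3 = 3.342.

3.342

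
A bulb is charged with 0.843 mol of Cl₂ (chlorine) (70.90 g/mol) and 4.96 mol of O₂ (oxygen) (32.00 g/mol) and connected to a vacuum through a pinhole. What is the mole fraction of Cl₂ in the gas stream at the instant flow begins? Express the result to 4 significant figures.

Each component's effusion rate ∝ (its partial pressure)·(1/√M) ∝ n_i/√M_i.
So x_Cl₂ in the escaping gas = (n_Cl₂/√M_Cl₂) / Σ(n_i/√M_i)
= (0.843/√70.90) / (0.843/√70.90 + 4.96/√32.00) = 0.1001/(0.1001 + 0.8768) = 0.1025.

0.1025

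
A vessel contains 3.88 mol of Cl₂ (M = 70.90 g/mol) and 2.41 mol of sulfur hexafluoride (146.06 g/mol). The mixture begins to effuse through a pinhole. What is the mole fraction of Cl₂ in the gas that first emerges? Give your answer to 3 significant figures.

Rate_i ∝ x_i/√M_i (Graham's law weighted by mole fraction), so the effusate composition follows n_i/√M_i.
x_Cl₂(eff) = (n_Cl₂/√M_Cl₂) / (n_Cl₂/√M_Cl₂ + n_SF₆/√M_SF₆)
= (3.88/√70.90) / (3.88/√70.90 + 2.41/√146.06) = 0.4608/(0.4608 + 0.1994) = 0.698.

0.698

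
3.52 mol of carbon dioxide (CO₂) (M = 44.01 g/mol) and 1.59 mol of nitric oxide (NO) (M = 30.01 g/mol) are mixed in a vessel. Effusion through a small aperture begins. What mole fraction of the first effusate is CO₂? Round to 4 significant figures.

0.6464

Rate_i ∝ x_i/√M_i (Graham's law weighted by mole fraction), so the effusate composition follows n_i/√M_i.
x_CO₂(eff) = (n_CO₂/√M_CO₂) / (n_CO₂/√M_CO₂ + n_NO/√M_NO)
= (3.52/√44.01) / (3.52/√44.01 + 1.59/√30.01) = 0.5306/(0.5306 + 0.2902) = 0.6464.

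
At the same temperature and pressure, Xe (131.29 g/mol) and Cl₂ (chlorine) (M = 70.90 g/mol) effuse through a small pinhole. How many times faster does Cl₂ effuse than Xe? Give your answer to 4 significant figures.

1.361

Using Graham's law: rate_Cl₂/rate_Xe = √(M_Xe/M_Cl₂) = √(131.29/70.90) = √1.852 = 1.361.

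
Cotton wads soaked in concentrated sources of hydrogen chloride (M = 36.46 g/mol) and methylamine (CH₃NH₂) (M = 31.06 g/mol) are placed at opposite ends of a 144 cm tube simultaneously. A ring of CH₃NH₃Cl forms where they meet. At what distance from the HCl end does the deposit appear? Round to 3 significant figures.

The fronts meet when d_HCl + d_CH₃NH₂ = L with d_HCl/d_CH₃NH₂ = √(M_CH₃NH₂/M_HCl) (Graham's law). Here √(M_CH₃NH₂/M_HCl) = √(31.06/36.46) = 0.9230.
With d_HCl + d_CH₃NH₂ = 144 cm, d_CH₃NH₂ = 144/(1 + 0.9230) = 74.88 cm.
d_HCl = 144 − 74.88 = 69.1 cm.

69.1 cm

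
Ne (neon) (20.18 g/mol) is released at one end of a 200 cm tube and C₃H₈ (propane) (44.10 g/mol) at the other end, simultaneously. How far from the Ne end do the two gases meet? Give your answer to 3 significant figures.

The fronts meet when d_Ne + d_C₃H₈ = L with d_Ne/d_C₃H₈ = √(M_C₃H₈/M_Ne) (Graham's law). Here √(M_C₃H₈/M_Ne) = √(44.10/20.18) = 1.478.
With d_Ne + d_C₃H₈ = 200 cm, d_C₃H₈ = 200/(1 + 1.478) = 80.70 cm.
d_Ne = 200 − 80.70 = 119 cm.

119 cm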